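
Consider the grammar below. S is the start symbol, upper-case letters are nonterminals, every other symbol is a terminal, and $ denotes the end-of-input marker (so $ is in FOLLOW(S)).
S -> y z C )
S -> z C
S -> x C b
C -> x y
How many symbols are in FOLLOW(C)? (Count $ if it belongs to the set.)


S is the start symbol and does not occur in any rule body, so FOLLOW(S) = {$}.
Examining every occurrence of C in a rule body:
  S -> y z C ) : C is followed by terminal ')' -> add ')'
  S -> z C : C is at the right end -> add FOLLOW(S) = {$}
  S -> x C b : C is followed by terminal 'b' -> add 'b'
  C -> x y : C does not occur in the body -> contributes nothing
FOLLOW(C) = {), b, $}
Count: 3

3


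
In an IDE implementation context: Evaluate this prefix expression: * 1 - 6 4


Parsing prefix expression: * 1 - 6 4
Step 1: Innermost operation '- 6 4'
  6 - 4 = 2
Step 2: Outer operation '* 1 [2]'
  1 * 2 = 2

2


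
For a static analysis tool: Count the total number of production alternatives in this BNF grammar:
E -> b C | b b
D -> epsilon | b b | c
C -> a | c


Counting alternatives per rule:
  E: 2 alternative(s)
  D: 3 alternative(s)
  C: 2 alternative(s)
Sum: 2 + 3 + 2 = 7

7


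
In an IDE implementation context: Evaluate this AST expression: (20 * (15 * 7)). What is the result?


Expression: (20 * (15 * 7))
Evaluating step by step:
  15 * 7 = 105
  20 * 105 = 2100
Result: 2100

2100


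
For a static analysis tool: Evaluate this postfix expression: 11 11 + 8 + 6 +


Processing tokens left to right:
Push 11, Push 11
Pop 11 and 11, compute 11 + 11 = 22, push 22
Push 8
Pop 22 and 8, compute 22 + 8 = 30, push 30
Push 6
Pop 30 and 6, compute 30 + 6 = 36, push 36
Stack result: 36

36


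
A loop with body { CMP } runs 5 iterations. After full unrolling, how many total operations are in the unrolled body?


Loop body operations: CMP (1 op per iteration)
Unrolling 5 iterations:
  Iteration 1: CMP (1 ops)
  Iteration 2: CMP (1 ops)
  Iteration 3: CMP (1 ops)
  Iteration 4: CMP (1 ops)
  Iteration 5: CMP (1 ops)
Total: 5 iterations * 1 ops/iter = 5 operations

5


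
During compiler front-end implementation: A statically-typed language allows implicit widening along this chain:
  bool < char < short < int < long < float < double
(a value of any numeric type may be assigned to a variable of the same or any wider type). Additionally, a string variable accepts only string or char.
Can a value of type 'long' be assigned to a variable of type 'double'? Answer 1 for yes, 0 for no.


Target variable type: double
Source value type: long
Numeric ranks: long=4, double=6
Widening allowed iff rank(source) <= rank(target): 4 <= 6? Yes
Result: 1

1


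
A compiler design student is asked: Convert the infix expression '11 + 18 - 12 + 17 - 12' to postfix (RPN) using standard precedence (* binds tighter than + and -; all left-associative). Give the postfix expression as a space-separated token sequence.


Applying the shunting-yard algorithm:
  Operand 11 -> output
  Push '+' onto operator stack -> op-stack: [+]
  Operand 18 -> output
  See '-' (prec 1); top '+' (prec 1) >= it -> pop '+' to output
  Push '-' onto operator stack -> op-stack: [-]
  Operand 12 -> output
  See '+' (prec 1); top '-' (prec 1) >= it -> pop '-' to output
  Push '+' onto operator stack -> op-stack: [+]
  Operand 17 -> output
  See '-' (prec 1); top '+' (prec 1) >= it -> pop '+' to output
  Push '-' onto operator stack -> op-stack: [-]
  Operand 12 -> output
  End of input: pop '-' to output
Postfix result: 11 18 + 12 - 17 + 12 -

11 18 + 12 - 17 + 12 -


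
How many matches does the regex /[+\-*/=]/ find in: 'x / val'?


Pattern: /[+\-*/=]/ (operators)
Input: 'x / val'
Scanning for matches:
  Match 1: '/'
Total matches: 1

1


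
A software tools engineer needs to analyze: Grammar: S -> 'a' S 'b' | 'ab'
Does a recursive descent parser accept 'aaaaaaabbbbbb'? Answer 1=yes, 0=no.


Grammar accepts strings of the form a^n b^n (n >= 1)
Word: 'aaaaaaabbbbbb'
Counting: 7 a's and 6 b's
Check: 7 == 6? No
Mismatch: a-count != b-count
Rejected

0


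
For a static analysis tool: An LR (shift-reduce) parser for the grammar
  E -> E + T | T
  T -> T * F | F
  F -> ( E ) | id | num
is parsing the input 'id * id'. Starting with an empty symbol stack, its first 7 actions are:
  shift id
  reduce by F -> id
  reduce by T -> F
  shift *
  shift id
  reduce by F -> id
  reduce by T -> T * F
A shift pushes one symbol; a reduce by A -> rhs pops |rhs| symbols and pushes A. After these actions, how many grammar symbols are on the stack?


Tracking the symbol stack through each action:
  Action 1: shift 'id' : push -> stack = [id] (size 1)
  Action 2: reduce by F -> id : pop 1, push F -> stack = [F] (size 1)
  Action 3: reduce by T -> F : pop 1, push T -> stack = [T] (size 1)
  Action 4: shift '*' : push -> stack = [T, *] (size 2)
  Action 5: shift 'id' : push -> stack = [T, *, id] (size 3)
  Action 6: reduce by F -> id : pop 1, push F -> stack = [T, *, F] (size 3)
  Action 7: reduce by T -> T * F : pop 3, push T -> stack = [T] (size 1)
Final stack size: 1

1


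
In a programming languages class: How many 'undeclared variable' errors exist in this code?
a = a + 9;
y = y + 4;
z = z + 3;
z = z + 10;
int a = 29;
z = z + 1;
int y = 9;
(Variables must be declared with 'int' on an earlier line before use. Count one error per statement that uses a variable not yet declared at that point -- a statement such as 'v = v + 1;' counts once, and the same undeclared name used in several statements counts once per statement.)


Scanning code line by line:
  Line 1: use 'a' -> ERROR (undeclared)
  Line 2: use 'y' -> ERROR (undeclared)
  Line 3: use 'z' -> ERROR (undeclared)
  Line 4: use 'z' -> ERROR (undeclared)
  Line 5: declare 'a' -> declared = ['a']
  Line 6: use 'z' -> ERROR (undeclared)
  Line 7: declare 'y' -> declared = ['a', 'y']
Total undeclared variable errors: 5

5


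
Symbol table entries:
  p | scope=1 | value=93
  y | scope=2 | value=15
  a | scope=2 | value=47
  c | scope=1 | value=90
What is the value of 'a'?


Searching symbol table for 'a':
  p | scope=1 | value=93
  y | scope=2 | value=15
  a | scope=2 | value=47 <- MATCH
  c | scope=1 | value=90
Found 'a' at scope 2 with value 47

47


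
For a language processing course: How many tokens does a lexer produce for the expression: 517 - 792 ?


Scanning '517 - 792'
Token 1: '517' -> integer_literal
Token 2: '-' -> operator
Token 3: '792' -> integer_literal
Total tokens: 3

3


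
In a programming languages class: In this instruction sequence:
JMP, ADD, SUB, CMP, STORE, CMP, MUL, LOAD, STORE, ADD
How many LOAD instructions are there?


Scanning instruction sequence for LOAD:
  Position 1: JMP
  Position 2: ADD
  Position 3: SUB
  Position 4: CMP
  Position 5: STORE
  Position 6: CMP
  Position 7: MUL
  Position 8: LOAD <- MATCH
  Position 9: STORE
  Position 10: ADD
Matches at positions: [8]
Total LOAD count: 1

1


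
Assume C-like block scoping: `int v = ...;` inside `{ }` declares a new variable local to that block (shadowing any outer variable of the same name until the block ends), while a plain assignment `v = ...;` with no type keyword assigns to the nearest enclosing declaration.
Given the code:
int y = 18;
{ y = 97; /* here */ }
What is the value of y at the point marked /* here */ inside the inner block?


Analyzing scoping rules:
Outer scope: declares y = 18
Inner block: 'y = 97;' has no type keyword, so it is an assignment to the outer y (no shadowing)
Inside the block, after the assignment -> 97
Result: 97

97


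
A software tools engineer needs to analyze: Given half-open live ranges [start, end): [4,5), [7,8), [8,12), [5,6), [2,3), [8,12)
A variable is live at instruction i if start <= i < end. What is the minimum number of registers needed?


Live ranges:
  Var0: [4, 5)
  Var1: [7, 8)
  Var2: [8, 12)
  Var3: [5, 6)
  Var4: [2, 3)
  Var5: [8, 12)
Sweep-line events (position, delta, active):
  pos=2 start -> active=1
  pos=3 end -> active=0
  pos=4 start -> active=1
  pos=5 end -> active=0
  pos=5 start -> active=1
  pos=6 end -> active=0
  pos=7 start -> active=1
  pos=8 end -> active=0
  pos=8 start -> active=1
  pos=8 start -> active=2
  pos=12 end -> active=1
  pos=12 end -> active=0
Maximum simultaneous active: 2
Minimum registers needed: 2

2


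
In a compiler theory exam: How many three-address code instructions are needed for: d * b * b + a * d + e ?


Expression: d * b * b + a * d + e
Generating three-address code (respecting * over +/- precedence):
  Instruction 1: t1 = d * b
  Instruction 2: t2 = t1 * b
  Instruction 3: t3 = a * d
  Instruction 4: t4 = t2 + t3
  Instruction 5: t5 = t4 + e
Total instructions: 5

5


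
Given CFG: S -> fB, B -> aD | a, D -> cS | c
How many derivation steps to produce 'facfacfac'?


Grammar: S -> fB, B -> aD | a, D -> cS | c
Deriving 'facfacfac':
Step 1: S -> fB => fB
Step 2: B -> aD => faD
Step 3: D -> cS => facS
Step 4: S -> fB => facfB
Step 5: B -> aD => facfaD
Step 6: D -> cS => facfacS
Step 7: S -> fB => facfacfB
Step 8: B -> aD => facfacfaD
Step 9: D -> c => facfacfac
Total derivation steps: 9

9


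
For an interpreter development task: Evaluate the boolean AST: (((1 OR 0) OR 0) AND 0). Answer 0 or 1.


Step 1: Evaluate inner node
  1 OR 0 = 1
Step 2: Evaluate next node
  1 OR 0 = 1
Step 3: Evaluate root node
  1 AND 0 = 0

0


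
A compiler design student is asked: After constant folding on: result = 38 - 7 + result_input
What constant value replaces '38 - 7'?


Identifying constant sub-expression:
  Original: result = 38 - 7 + result_input
  38 and 7 are both compile-time constants
  Evaluating: 38 - 7 = 31
  After folding: result = 31 + result_input

31


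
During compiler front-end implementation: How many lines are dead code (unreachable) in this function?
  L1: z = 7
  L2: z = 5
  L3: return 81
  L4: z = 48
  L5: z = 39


Analyzing control flow:
  L1: reachable (before return)
  L2: reachable (before return)
  L3: reachable (return statement)
  L4: DEAD (after return at L3)
  L5: DEAD (after return at L3)
Return at L3, total lines = 5
Dead lines: L4 through L5
Count: 2

2


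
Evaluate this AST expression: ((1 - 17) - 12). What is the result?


Expression: ((1 - 17) - 12)
Evaluating step by step:
  1 - 17 = -16
  -16 - 12 = -28
Result: -28

-28


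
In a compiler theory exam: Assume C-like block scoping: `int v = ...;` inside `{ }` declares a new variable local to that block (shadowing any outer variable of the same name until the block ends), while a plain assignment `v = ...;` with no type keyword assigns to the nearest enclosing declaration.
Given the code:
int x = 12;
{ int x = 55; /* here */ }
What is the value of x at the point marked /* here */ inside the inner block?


Analyzing scoping rules:
Outer scope: declares x = 12
Inner block: 'int x = 55;' declares a NEW x that shadows the outer one
Inside the block the inner declaration is in scope -> 55
Result: 55

55


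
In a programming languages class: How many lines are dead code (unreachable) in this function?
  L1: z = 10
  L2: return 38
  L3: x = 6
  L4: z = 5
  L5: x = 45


Analyzing control flow:
  L1: reachable (before return)
  L2: reachable (return statement)
  L3: DEAD (after return at L2)
  L4: DEAD (after return at L2)
  L5: DEAD (after return at L2)
Return at L2, total lines = 5
Dead lines: L3 through L5
Count: 3

3


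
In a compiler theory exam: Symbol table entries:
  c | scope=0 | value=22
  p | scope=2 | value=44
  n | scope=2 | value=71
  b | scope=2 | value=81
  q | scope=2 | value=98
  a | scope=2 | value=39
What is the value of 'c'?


Searching symbol table for 'c':
  c | scope=0 | value=22 <- MATCH
  p | scope=2 | value=44
  n | scope=2 | value=71
  b | scope=2 | value=81
  q | scope=2 | value=98
  a | scope=2 | value=39
Found 'c' at scope 0 with value 22

22


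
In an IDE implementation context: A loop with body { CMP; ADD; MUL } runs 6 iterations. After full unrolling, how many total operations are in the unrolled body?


Loop body operations: CMP, ADD, MUL (3 ops per iteration)
Unrolling 6 iterations:
  Iteration 1: CMP, ADD, MUL (3 ops)
  Iteration 2: CMP, ADD, MUL (3 ops)
  Iteration 3: CMP, ADD, MUL (3 ops)
  Iteration 4: CMP, ADD, MUL (3 ops)
  Iteration 5: CMP, ADD, MUL (3 ops)
  Iteration 6: CMP, ADD, MUL (3 ops)
Total: 6 iterations * 3 ops/iter = 18 operations

18


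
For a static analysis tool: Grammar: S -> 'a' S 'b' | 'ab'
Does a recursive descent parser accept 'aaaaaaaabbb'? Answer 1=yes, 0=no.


Grammar accepts strings of the form a^n b^n (n >= 1)
Word: 'aaaaaaaabbb'
Counting: 8 a's and 3 b's
Check: 8 == 3? No
Mismatch: a-count != b-count
Rejected

0


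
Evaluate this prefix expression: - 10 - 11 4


Parsing prefix expression: - 10 - 11 4
Step 1: Innermost operation '- 11 4'
  11 - 4 = 7
Step 2: Outer operation '- 10 [7]'
  10 - 7 = 3

3


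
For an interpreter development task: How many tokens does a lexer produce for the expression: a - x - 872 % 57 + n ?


Scanning 'a - x - 872 % 57 + n'
Token 1: 'a' -> identifier
Token 2: '-' -> operator
Token 3: 'x' -> identifier
Token 4: '-' -> operator
Token 5: '872' -> integer_literal
Token 6: '%' -> operator
Token 7: '57' -> integer_literal
Token 8: '+' -> operator
Token 9: 'n' -> identifier
Total tokens: 9

9


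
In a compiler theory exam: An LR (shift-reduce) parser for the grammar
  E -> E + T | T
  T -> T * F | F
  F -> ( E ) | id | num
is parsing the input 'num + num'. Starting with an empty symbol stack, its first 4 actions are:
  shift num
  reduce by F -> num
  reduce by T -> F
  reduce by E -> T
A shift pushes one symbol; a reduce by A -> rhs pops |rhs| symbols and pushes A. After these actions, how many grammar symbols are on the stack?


Tracking the symbol stack through each action:
  Action 1: shift 'num' : push -> stack = [num] (size 1)
  Action 2: reduce by F -> num : pop 1, push F -> stack = [F] (size 1)
  Action 3: reduce by T -> F : pop 1, push T -> stack = [T] (size 1)
  Action 4: reduce by E -> T : pop 1, push E -> stack = [E] (size 1)
Final stack size: 1

1


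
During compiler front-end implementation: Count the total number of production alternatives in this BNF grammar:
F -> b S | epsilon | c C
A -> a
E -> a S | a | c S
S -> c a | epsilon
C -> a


Counting alternatives per rule:
  F: 3 alternative(s)
  A: 1 alternative(s)
  E: 3 alternative(s)
  S: 2 alternative(s)
  C: 1 alternative(s)
Sum: 3 + 1 + 3 + 2 + 1 = 10

10


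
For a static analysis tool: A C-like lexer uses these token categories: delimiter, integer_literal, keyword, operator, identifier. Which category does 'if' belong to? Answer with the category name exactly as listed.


Token: 'if'
Checking categories:
  identifier: no
  integer_literal: no
  operator: no
  keyword: YES
  delimiter: no
Category: keyword

keyword


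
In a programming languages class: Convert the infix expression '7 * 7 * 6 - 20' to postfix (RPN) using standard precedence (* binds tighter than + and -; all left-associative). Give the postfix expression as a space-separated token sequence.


Applying the shunting-yard algorithm:
  Operand 7 -> output
  Push '*' onto operator stack -> op-stack: [*]
  Operand 7 -> output
  See '*' (prec 2); top '*' (prec 2) >= it -> pop '*' to output
  Push '*' onto operator stack -> op-stack: [*]
  Operand 6 -> output
  See '-' (prec 1); top '*' (prec 2) >= it -> pop '*' to output
  Push '-' onto operator stack -> op-stack: [-]
  Operand 20 -> output
  End of input: pop '-' to output
Postfix result: 7 7 * 6 * 20 -

7 7 * 6 * 20 -


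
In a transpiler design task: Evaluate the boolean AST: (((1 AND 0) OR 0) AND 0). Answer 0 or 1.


Step 1: Evaluate inner node
  1 AND 0 = 0
Step 2: Evaluate next node
  0 OR 0 = 0
Step 3: Evaluate root node
  0 AND 0 = 0

0


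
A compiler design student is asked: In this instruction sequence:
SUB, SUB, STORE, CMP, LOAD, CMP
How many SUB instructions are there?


Scanning instruction sequence for SUB:
  Position 1: SUB <- MATCH
  Position 2: SUB <- MATCH
  Position 3: STORE
  Position 4: CMP
  Position 5: LOAD
  Position 6: CMP
Matches at positions: [1, 2]
Total SUB count: 2

2


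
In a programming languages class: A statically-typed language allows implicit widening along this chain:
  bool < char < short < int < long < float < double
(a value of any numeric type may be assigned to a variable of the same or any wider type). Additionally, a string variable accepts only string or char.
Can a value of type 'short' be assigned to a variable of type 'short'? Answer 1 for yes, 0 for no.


Target variable type: short
Source value type: short
Numeric ranks: short=2, short=2
Widening allowed iff rank(source) <= rank(target): 2 <= 2? Yes
Result: 1

1


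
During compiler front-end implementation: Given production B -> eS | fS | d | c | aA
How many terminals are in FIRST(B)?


Production: B -> eS | fS | d | c | aA
Examining each alternative for leading terminals:
  B -> eS : first terminal = 'e'
  B -> fS : first terminal = 'f'
  B -> d : first terminal = 'd'
  B -> c : first terminal = 'c'
  B -> aA : first terminal = 'a'
FIRST(B) = {a, c, d, e, f}
Count: 5

5


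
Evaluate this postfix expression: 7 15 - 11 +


Processing tokens left to right:
Push 7, Push 15
Pop 7 and 15, compute 7 - 15 = -8, push -8
Push 11
Pop -8 and 11, compute -8 + 11 = 3, push 3
Stack result: 3

3


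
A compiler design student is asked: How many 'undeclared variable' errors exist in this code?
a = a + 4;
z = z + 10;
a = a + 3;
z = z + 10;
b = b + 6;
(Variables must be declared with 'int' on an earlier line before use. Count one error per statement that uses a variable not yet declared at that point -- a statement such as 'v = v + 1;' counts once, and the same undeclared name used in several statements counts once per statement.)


Scanning code line by line:
  Line 1: use 'a' -> ERROR (undeclared)
  Line 2: use 'z' -> ERROR (undeclared)
  Line 3: use 'a' -> ERROR (undeclared)
  Line 4: use 'z' -> ERROR (undeclared)
  Line 5: use 'b' -> ERROR (undeclared)
Total undeclared variable errors: 5

5


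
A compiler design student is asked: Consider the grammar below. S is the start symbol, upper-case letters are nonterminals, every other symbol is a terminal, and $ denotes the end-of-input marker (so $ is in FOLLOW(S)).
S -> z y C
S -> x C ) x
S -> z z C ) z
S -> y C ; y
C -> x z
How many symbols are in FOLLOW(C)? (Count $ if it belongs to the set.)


S is the start symbol and does not occur in any rule body, so FOLLOW(S) = {$}.
Examining every occurrence of C in a rule body:
  S -> z y C : C is at the right end -> add FOLLOW(S) = {$}
  S -> x C ) x : C is followed by terminal ')' -> add ')'
  S -> z z C ) z : C is followed by terminal ')' -> add ')' (already in the set)
  S -> y C ; y : C is followed by terminal ';' -> add ';'
  C -> x z : C does not occur in the body -> contributes nothing
FOLLOW(C) = {), ;, $}
Count: 3

3


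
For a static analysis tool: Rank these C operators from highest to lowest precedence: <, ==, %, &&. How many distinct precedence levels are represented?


Looking up precedence for each operator:
  < -> precedence 4
  == -> precedence 3
  % -> precedence 6
  && -> precedence 2
Sorted highest to lowest: %, <, ==, &&
Distinct precedence values: [6, 4, 3, 2]
Number of distinct levels: 4

4


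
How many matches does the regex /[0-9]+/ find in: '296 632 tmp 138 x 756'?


Pattern: /[0-9]+/ (int literals)
Input: '296 632 tmp 138 x 756'
Scanning for matches:
  Match 1: '296'
  Match 2: '632'
  Match 3: '138'
  Match 4: '756'
Total matches: 4

4


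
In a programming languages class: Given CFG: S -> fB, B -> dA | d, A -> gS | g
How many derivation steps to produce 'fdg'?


Grammar: S -> fB, B -> dA | d, A -> gS | g
Deriving 'fdg':
Step 1: S -> fB => fB
Step 2: B -> dA => fdA
Step 3: A -> g => fdg
Total derivation steps: 3

3


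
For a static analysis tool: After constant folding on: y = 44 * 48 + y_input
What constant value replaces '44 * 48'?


Identifying constant sub-expression:
  Original: y = 44 * 48 + y_input
  44 and 48 are both compile-time constants
  Evaluating: 44 * 48 = 2112
  After folding: y = 2112 + y_input

2112


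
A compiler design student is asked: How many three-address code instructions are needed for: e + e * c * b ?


Expression: e + e * c * b
Generating three-address code (respecting * over +/- precedence):
  Instruction 1: t1 = e * c
  Instruction 2: t2 = t1 * b
  Instruction 3: t3 = e + t2
Total instructions: 3

3


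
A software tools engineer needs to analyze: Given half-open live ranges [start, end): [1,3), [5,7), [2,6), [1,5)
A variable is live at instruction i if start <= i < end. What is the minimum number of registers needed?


Live ranges:
  Var0: [1, 3)
  Var1: [5, 7)
  Var2: [2, 6)
  Var3: [1, 5)
Sweep-line events (position, delta, active):
  pos=1 start -> active=1
  pos=1 start -> active=2
  pos=2 start -> active=3
  pos=3 end -> active=2
  pos=5 end -> active=1
  pos=5 start -> active=2
  pos=6 end -> active=1
  pos=7 end -> active=0
Maximum simultaneous active: 3
Minimum registers needed: 3

3


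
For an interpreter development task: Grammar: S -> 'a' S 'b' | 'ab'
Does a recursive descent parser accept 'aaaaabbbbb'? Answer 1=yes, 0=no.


Grammar accepts strings of the form a^n b^n (n >= 1)
Word: 'aaaaabbbbb'
Counting: 5 a's and 5 b's
Check: 5 == 5? Yes
Derivation (S -> aSb applied 4 time(s), then S -> ab): S => aSb => aaSbb => aaaSbbb => aaaaSbbbb => aaaaabbbbb
Accepted

1


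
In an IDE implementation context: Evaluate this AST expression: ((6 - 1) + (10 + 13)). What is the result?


Expression: ((6 - 1) + (10 + 13))
Evaluating step by step:
  6 - 1 = 5
  10 + 13 = 23
  5 + 23 = 28
Result: 28

28


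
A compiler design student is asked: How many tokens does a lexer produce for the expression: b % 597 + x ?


Scanning 'b % 597 + x'
Token 1: 'b' -> identifier
Token 2: '%' -> operator
Token 3: '597' -> integer_literal
Token 4: '+' -> operator
Token 5: 'x' -> identifier
Total tokens: 5

5


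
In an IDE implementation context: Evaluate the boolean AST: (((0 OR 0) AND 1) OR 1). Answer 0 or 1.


Step 1: Evaluate inner node
  0 OR 0 = 0
Step 2: Evaluate next node
  0 AND 1 = 0
Step 3: Evaluate root node
  0 OR 1 = 1

1


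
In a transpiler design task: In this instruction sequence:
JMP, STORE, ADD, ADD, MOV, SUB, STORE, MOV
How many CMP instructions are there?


Scanning instruction sequence for CMP:
  Position 1: JMP
  Position 2: STORE
  Position 3: ADD
  Position 4: ADD
  Position 5: MOV
  Position 6: SUB
  Position 7: STORE
  Position 8: MOV
Matches at positions: []
Total CMP count: 0

0


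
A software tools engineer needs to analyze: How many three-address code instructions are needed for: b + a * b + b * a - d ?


Expression: b + a * b + b * a - d
Generating three-address code (respecting * over +/- precedence):
  Instruction 1: t1 = a * b
  Instruction 2: t2 = b * a
  Instruction 3: t3 = b + t1
  Instruction 4: t4 = t3 + t2
  Instruction 5: t5 = t4 - d
Total instructions: 5

5


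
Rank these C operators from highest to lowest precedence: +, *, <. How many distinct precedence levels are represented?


Looking up precedence for each operator:
  + -> precedence 5
  * -> precedence 6
  < -> precedence 4
Sorted highest to lowest: *, +, <
Distinct precedence values: [6, 5, 4]
Number of distinct levels: 3

3


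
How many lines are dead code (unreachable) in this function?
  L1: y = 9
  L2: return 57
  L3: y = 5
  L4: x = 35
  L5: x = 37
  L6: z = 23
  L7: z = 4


Analyzing control flow:
  L1: reachable (before return)
  L2: reachable (return statement)
  L3: DEAD (after return at L2)
  L4: DEAD (after return at L2)
  L5: DEAD (after return at L2)
  L6: DEAD (after return at L2)
  L7: DEAD (after return at L2)
Return at L2, total lines = 7
Dead lines: L3 through L7
Count: 5

5


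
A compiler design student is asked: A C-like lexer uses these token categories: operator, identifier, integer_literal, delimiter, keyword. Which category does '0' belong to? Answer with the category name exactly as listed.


Token: '0'
Checking categories:
  identifier: no
  integer_literal: YES
  operator: no
  keyword: no
  delimiter: no
Category: integer_literal

integer_literal


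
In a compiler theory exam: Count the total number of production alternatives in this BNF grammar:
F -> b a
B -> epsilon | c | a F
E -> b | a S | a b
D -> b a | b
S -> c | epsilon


Counting alternatives per rule:
  F: 1 alternative(s)
  B: 3 alternative(s)
  E: 3 alternative(s)
  D: 2 alternative(s)
  S: 2 alternative(s)
Sum: 1 + 3 + 3 + 2 + 2 = 11

11


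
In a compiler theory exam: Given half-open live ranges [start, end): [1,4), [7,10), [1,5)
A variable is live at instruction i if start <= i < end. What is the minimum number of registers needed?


Live ranges:
  Var0: [1, 4)
  Var1: [7, 10)
  Var2: [1, 5)
Sweep-line events (position, delta, active):
  pos=1 start -> active=1
  pos=1 start -> active=2
  pos=4 end -> active=1
  pos=5 end -> active=0
  pos=7 start -> active=1
  pos=10 end -> active=0
Maximum simultaneous active: 2
Minimum registers needed: 2

2


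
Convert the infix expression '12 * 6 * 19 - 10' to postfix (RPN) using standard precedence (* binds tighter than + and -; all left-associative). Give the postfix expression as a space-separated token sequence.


Applying the shunting-yard algorithm:
  Operand 12 -> output
  Push '*' onto operator stack -> op-stack: [*]
  Operand 6 -> output
  See '*' (prec 2); top '*' (prec 2) >= it -> pop '*' to output
  Push '*' onto operator stack -> op-stack: [*]
  Operand 19 -> output
  See '-' (prec 1); top '*' (prec 2) >= it -> pop '*' to output
  Push '-' onto operator stack -> op-stack: [-]
  Operand 10 -> output
  End of input: pop '-' to output
Postfix result: 12 6 * 19 * 10 -

12 6 * 19 * 10 -


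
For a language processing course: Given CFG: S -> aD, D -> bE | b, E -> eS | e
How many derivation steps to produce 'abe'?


Grammar: S -> aD, D -> bE | b, E -> eS | e
Deriving 'abe':
Step 1: S -> aD => aD
Step 2: D -> bE => abE
Step 3: E -> e => abe
Total derivation steps: 3

3


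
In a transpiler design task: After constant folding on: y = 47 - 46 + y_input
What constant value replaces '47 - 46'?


Identifying constant sub-expression:
  Original: y = 47 - 46 + y_input
  47 and 46 are both compile-time constants
  Evaluating: 47 - 46 = 1
  After folding: y = 1 + y_input

1


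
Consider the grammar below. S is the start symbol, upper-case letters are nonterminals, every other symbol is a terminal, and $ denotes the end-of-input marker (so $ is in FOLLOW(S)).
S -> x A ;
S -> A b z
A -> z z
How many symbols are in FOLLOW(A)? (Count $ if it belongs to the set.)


S is the start symbol and does not occur in any rule body, so FOLLOW(S) = {$}.
Examining every occurrence of A in a rule body:
  S -> x A ; : A is followed by terminal ';' -> add ';'
  S -> A b z : A is followed by terminal 'b' -> add 'b'
  A -> z z : A does not occur in the body -> contributes nothing
FOLLOW(A) = {;, b}
Count: 2

2


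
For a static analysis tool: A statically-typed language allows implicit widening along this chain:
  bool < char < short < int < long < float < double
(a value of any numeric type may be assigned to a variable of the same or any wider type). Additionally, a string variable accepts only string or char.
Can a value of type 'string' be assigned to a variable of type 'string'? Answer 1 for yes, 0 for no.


Target variable type: string
Source value type: string
Rule: string accepts only {string, char}
  source 'string' in {string, char}? Yes
Result: 1

1


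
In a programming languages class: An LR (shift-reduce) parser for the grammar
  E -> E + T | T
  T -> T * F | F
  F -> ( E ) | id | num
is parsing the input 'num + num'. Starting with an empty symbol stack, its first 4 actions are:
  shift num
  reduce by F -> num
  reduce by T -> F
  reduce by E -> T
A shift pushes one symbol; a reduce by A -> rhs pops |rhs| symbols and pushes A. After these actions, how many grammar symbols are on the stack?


Tracking the symbol stack through each action:
  Action 1: shift 'num' : push -> stack = [num] (size 1)
  Action 2: reduce by F -> num : pop 1, push F -> stack = [F] (size 1)
  Action 3: reduce by T -> F : pop 1, push T -> stack = [T] (size 1)
  Action 4: reduce by E -> T : pop 1, push E -> stack = [E] (size 1)
Final stack size: 1

1


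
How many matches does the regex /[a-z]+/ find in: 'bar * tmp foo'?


Pattern: /[a-z]+/ (identifiers)
Input: 'bar * tmp foo'
Scanning for matches:
  Match 1: 'bar'
  Match 2: 'tmp'
  Match 3: 'foo'
Total matches: 3

3


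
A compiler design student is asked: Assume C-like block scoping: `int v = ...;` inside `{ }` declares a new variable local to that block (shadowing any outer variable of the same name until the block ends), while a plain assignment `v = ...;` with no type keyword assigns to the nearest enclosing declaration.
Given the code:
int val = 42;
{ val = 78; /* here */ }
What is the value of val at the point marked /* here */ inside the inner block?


Analyzing scoping rules:
Outer scope: declares val = 42
Inner block: 'val = 78;' has no type keyword, so it is an assignment to the outer val (no shadowing)
Inside the block, after the assignment -> 78
Result: 78

78


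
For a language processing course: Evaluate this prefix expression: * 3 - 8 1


Parsing prefix expression: * 3 - 8 1
Step 1: Innermost operation '- 8 1'
  8 - 1 = 7
Step 2: Outer operation '* 3 [7]'
  3 * 7 = 21

21


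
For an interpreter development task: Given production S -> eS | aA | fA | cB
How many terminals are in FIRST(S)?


Production: S -> eS | aA | fA | cB
Examining each alternative for leading terminals:
  S -> eS : first terminal = 'e'
  S -> aA : first terminal = 'a'
  S -> fA : first terminal = 'f'
  S -> cB : first terminal = 'c'
FIRST(S) = {a, c, e, f}
Count: 4

4


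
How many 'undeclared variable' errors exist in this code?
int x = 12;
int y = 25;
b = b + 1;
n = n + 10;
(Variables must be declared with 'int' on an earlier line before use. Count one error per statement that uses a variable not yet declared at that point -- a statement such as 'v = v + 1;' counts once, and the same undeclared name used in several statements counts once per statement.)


Scanning code line by line:
  Line 1: declare 'x' -> declared = ['x']
  Line 2: declare 'y' -> declared = ['x', 'y']
  Line 3: use 'b' -> ERROR (undeclared)
  Line 4: use 'n' -> ERROR (undeclared)
Total undeclared variable errors: 2

2


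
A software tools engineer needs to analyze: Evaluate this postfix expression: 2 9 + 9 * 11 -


Processing tokens left to right:
Push 2, Push 9
Pop 2 and 9, compute 2 + 9 = 11, push 11
Push 9
Pop 11 and 9, compute 11 * 9 = 99, push 99
Push 11
Pop 99 and 11, compute 99 - 11 = 88, push 88
Stack result: 88

88


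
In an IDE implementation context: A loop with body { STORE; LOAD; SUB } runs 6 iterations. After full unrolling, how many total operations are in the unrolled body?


Loop body operations: STORE, LOAD, SUB (3 ops per iteration)
Unrolling 6 iterations:
  Iteration 1: STORE, LOAD, SUB (3 ops)
  Iteration 2: STORE, LOAD, SUB (3 ops)
  Iteration 3: STORE, LOAD, SUB (3 ops)
  Iteration 4: STORE, LOAD, SUB (3 ops)
  Iteration 5: STORE, LOAD, SUB (3 ops)
  Iteration 6: STORE, LOAD, SUB (3 ops)
Total: 6 iterations * 3 ops/iter = 18 operations

18


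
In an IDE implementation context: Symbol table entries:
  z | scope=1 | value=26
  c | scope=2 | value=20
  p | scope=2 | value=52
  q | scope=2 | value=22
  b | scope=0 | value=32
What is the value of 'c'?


Searching symbol table for 'c':
  z | scope=1 | value=26
  c | scope=2 | value=20 <- MATCH
  p | scope=2 | value=52
  q | scope=2 | value=22
  b | scope=0 | value=32
Found 'c' at scope 2 with value 20

20


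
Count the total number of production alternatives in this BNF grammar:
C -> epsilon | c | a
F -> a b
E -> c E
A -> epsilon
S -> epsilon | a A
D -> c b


Counting alternatives per rule:
  C: 3 alternative(s)
  F: 1 alternative(s)
  E: 1 alternative(s)
  A: 1 alternative(s)
  S: 2 alternative(s)
  D: 1 alternative(s)
Sum: 3 + 1 + 1 + 1 + 2 + 1 = 9

9


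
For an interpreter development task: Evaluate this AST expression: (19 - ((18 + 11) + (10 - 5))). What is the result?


Expression: (19 - ((18 + 11) + (10 - 5)))
Evaluating step by step:
  18 + 11 = 29
  10 - 5 = 5
  29 + 5 = 34
  19 - 34 = -15
Result: -15

-15


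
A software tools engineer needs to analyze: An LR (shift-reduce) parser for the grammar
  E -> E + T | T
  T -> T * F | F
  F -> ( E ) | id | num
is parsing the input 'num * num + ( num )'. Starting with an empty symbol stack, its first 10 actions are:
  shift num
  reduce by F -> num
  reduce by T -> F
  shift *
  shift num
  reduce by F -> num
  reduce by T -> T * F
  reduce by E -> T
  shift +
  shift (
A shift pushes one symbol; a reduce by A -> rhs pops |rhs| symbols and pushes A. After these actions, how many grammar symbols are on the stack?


Tracking the symbol stack through each action:
  Action 1: shift 'num' : push -> stack = [num] (size 1)
  Action 2: reduce by F -> num : pop 1, push F -> stack = [F] (size 1)
  Action 3: reduce by T -> F : pop 1, push T -> stack = [T] (size 1)
  Action 4: shift '*' : push -> stack = [T, *] (size 2)
  Action 5: shift 'num' : push -> stack = [T, *, num] (size 3)
  Action 6: reduce by F -> num : pop 1, push F -> stack = [T, *, F] (size 3)
  Action 7: reduce by T -> T * F : pop 3, push T -> stack = [T] (size 1)
  Action 8: reduce by E -> T : pop 1, push E -> stack = [E] (size 1)
  Action 9: shift '+' : push -> stack = [E, +] (size 2)
  Action 10: shift '(' : push -> stack = [E, +, (] (size 3)
Final stack size: 3

3


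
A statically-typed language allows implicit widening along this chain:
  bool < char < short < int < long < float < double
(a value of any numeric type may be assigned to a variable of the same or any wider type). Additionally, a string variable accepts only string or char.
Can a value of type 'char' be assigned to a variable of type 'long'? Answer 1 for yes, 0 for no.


Target variable type: long
Source value type: char
Numeric ranks: char=1, long=4
Widening allowed iff rank(source) <= rank(target): 1 <= 4? Yes
Result: 1

1


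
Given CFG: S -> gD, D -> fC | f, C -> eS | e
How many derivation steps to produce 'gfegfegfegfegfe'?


Grammar: S -> gD, D -> fC | f, C -> eS | e
Deriving 'gfegfegfegfegfe':
Step 1: S -> gD => gD
Step 2: D -> fC => gfC
Step 3: C -> eS => gfeS
Step 4: S -> gD => gfegD
Step 5: D -> fC => gfegfC
Step 6: C -> eS => gfegfeS
Step 7: S -> gD => gfegfegD
Step 8: D -> fC => gfegfegfC
Step 9: C -> eS => gfegfegfeS
Step 10: S -> gD => gfegfegfegD
Step 11: D -> fC => gfegfegfegfC
Step 12: C -> eS => gfegfegfegfeS
Step 13: S -> gD => gfegfegfegfegD
Step 14: D -> fC => gfegfegfegfegfC
Step 15: C -> e => gfegfegfegfegfe
Total derivation steps: 15

15


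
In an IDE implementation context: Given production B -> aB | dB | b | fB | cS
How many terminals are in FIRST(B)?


Production: B -> aB | dB | b | fB | cS
Examining each alternative for leading terminals:
  B -> aB : first terminal = 'a'
  B -> dB : first terminal = 'd'
  B -> b : first terminal = 'b'
  B -> fB : first terminal = 'f'
  B -> cS : first terminal = 'c'
FIRST(B) = {a, b, c, d, f}
Count: 5

5


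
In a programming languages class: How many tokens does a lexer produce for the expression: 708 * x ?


Scanning '708 * x'
Token 1: '708' -> integer_literal
Token 2: '*' -> operator
Token 3: 'x' -> identifier
Total tokens: 3

3


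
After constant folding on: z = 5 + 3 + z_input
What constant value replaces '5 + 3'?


Identifying constant sub-expression:
  Original: z = 5 + 3 + z_input
  5 and 3 are both compile-time constants
  Evaluating: 5 + 3 = 8
  After folding: z = 8 + z_input

8


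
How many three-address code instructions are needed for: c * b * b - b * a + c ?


Expression: c * b * b - b * a + c
Generating three-address code (respecting * over +/- precedence):
  Instruction 1: t1 = c * b
  Instruction 2: t2 = t1 * b
  Instruction 3: t3 = b * a
  Instruction 4: t4 = t2 - t3
  Instruction 5: t5 = t4 + c
Total instructions: 5

5


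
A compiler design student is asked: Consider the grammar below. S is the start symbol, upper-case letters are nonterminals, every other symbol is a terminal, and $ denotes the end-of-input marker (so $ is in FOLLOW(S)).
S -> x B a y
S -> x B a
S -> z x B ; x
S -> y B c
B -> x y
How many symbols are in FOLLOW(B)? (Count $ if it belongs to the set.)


S is the start symbol and does not occur in any rule body, so FOLLOW(S) = {$}.
Examining every occurrence of B in a rule body:
  S -> x B a y : B is followed by terminal 'a' -> add 'a'
  S -> x B a : B is followed by terminal 'a' -> add 'a' (already in the set)
  S -> z x B ; x : B is followed by terminal ';' -> add ';'
  S -> y B c : B is followed by terminal 'c' -> add 'c'
  B -> x y : B does not occur in the body -> contributes nothing
FOLLOW(B) = {;, a, c}
Count: 3

3


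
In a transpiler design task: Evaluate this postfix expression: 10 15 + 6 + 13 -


Processing tokens left to right:
Push 10, Push 15
Pop 10 and 15, compute 10 + 15 = 25, push 25
Push 6
Pop 25 and 6, compute 25 + 6 = 31, push 31
Push 13
Pop 31 and 13, compute 31 - 13 = 18, push 18
Stack result: 18

18


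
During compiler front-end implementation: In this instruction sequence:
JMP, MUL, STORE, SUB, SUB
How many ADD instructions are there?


Scanning instruction sequence for ADD:
  Position 1: JMP
  Position 2: MUL
  Position 3: STORE
  Position 4: SUB
  Position 5: SUB
Matches at positions: []
Total ADD count: 0

0


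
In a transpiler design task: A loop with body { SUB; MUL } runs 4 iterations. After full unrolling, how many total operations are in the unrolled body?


Loop body operations: SUB, MUL (2 ops per iteration)
Unrolling 4 iterations:
  Iteration 1: SUB, MUL (2 ops)
  Iteration 2: SUB, MUL (2 ops)
  Iteration 3: SUB, MUL (2 ops)
  Iteration 4: SUB, MUL (2 ops)
Total: 4 iterations * 2 ops/iter = 8 operations

8


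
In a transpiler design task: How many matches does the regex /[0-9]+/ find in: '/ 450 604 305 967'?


Pattern: /[0-9]+/ (int literals)
Input: '/ 450 604 305 967'
Scanning for matches:
  Match 1: '450'
  Match 2: '604'
  Match 3: '305'
  Match 4: '967'
Total matches: 4

4


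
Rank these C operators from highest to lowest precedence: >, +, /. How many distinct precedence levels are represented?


Looking up precedence for each operator:
  > -> precedence 4
  + -> precedence 5
  / -> precedence 6
Sorted highest to lowest: /, +, >
Distinct precedence values: [6, 5, 4]
Number of distinct levels: 3

3


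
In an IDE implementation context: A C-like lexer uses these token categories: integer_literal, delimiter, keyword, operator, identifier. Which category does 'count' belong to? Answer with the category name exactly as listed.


Token: 'count'
Checking categories:
  identifier: YES
  integer_literal: no
  operator: no
  keyword: no
  delimiter: no
Category: identifier

identifier


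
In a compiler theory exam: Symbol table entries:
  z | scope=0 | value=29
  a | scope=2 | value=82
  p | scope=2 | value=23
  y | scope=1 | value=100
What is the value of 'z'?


Searching symbol table for 'z':
  z | scope=0 | value=29 <- MATCH
  a | scope=2 | value=82
  p | scope=2 | value=23
  y | scope=1 | value=100
Found 'z' at scope 0 with value 29

29


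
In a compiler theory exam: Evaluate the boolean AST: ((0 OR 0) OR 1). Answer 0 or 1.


Step 1: Evaluate inner node
  0 OR 0 = 0
Step 2: Evaluate root node
  0 OR 1 = 1

1


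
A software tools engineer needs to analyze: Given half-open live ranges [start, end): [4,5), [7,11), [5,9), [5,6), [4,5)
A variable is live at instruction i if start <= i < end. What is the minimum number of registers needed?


Live ranges:
  Var0: [4, 5)
  Var1: [7, 11)
  Var2: [5, 9)
  Var3: [5, 6)
  Var4: [4, 5)
Sweep-line events (position, delta, active):
  pos=4 start -> active=1
  pos=4 start -> active=2
  pos=5 end -> active=1
  pos=5 end -> active=0
  pos=5 start -> active=1
  pos=5 start -> active=2
  pos=6 end -> active=1
  pos=7 start -> active=2
  pos=9 end -> active=1
  pos=11 end -> active=0
Maximum simultaneous active: 2
Minimum registers needed: 2

2
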